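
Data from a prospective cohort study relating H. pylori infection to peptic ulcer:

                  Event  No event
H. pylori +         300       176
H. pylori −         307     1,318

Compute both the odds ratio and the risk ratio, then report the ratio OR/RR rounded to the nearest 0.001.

2.194

Cells: a = 300, b = 176, c = 307, d = 1318.
OR = (300·1318)/(176·307) = 395400/54032 = 7.31789
Risk in exposed = 300/476 = 0.63025; risk in unexposed = 307/1625 = 0.18892; RR = 3.33602
OR/RR = 7.31789 / 3.33602 = 2.19359
The outcome is not rare, so the OR lies further from 1 than the RR.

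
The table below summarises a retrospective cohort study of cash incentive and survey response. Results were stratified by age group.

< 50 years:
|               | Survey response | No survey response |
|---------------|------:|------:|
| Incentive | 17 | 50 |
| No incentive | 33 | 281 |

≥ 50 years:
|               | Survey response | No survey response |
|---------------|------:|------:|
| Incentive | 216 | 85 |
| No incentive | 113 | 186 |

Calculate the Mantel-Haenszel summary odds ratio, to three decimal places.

3.909

OR_MH = Σ(aᵢdᵢ/nᵢ) / Σ(bᵢcᵢ/nᵢ), where nᵢ is the stratum total.
Stratum 1 (< 50 years): n = 381; a·d/n = 17·281/381 = 12.5381; b·c/n = 50·33/381 = 4.3307
Stratum 2 (≥ 50 years): n = 600; a·d/n = 216·186/600 = 66.9600; b·c/n = 85·113/600 = 16.0083
OR_MH = (12.5381 + 66.9600) / (4.3307 + 16.0083) = 79.4981 / 20.3390 = 3.90864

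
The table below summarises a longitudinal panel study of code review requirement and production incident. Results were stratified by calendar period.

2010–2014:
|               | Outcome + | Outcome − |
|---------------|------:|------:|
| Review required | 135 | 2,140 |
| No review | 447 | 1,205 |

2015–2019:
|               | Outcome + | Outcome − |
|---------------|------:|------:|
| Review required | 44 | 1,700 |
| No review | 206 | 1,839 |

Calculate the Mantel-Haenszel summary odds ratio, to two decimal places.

0.19

OR_MH = Σ(aᵢdᵢ/nᵢ) / Σ(bᵢcᵢ/nᵢ), where nᵢ is the stratum total.
Stratum 1 (2010–2014): n = 3927; a·d/n = 135·1205/3927 = 41.4248; b·c/n = 2140·447/3927 = 243.5905
Stratum 2 (2015–2019): n = 3789; a·d/n = 44·1839/3789 = 21.3555; b·c/n = 1700·206/3789 = 92.4254
OR_MH = (41.4248 + 21.3555) / (243.5905 + 92.4254) = 62.7803 / 336.0160 = 0.18684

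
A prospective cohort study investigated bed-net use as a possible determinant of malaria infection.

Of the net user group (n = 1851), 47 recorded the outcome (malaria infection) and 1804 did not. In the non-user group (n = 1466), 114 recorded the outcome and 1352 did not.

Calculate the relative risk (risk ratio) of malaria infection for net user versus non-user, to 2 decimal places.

From the description: a = 47, b = 1804, c = 114, d = 1352.
Risk in exposed = 47/1851 = 0.02539; risk in unexposed = 114/1466 = 0.07776.
RR = 0.02539 / 0.07776 = 0.32653
The risk is 67% lower among the exposed than among the unexposed.

0.33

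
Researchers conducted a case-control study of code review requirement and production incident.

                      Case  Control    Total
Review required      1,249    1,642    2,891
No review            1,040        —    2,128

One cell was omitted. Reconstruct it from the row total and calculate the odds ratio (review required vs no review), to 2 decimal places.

0.80

The missing cell is in the unexposed row: 2128 − 1040 = 1088.
So a = 1249, b = 1642, c = 1040, d = 1088.
OR = (a·d)/(b·c) = (1249 × 1088) / (1642 × 1040) = 1358912 / 1707680 = 0.79577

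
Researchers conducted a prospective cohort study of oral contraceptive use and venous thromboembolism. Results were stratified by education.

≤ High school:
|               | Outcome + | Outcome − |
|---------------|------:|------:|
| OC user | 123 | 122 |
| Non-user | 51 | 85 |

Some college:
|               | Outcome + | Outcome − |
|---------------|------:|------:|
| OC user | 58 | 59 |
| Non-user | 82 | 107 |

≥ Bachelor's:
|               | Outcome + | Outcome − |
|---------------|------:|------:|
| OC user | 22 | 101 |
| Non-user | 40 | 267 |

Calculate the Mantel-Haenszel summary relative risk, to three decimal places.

1.263

RR_MH = Σ(aᵢ·n₀ᵢ/nᵢ) / Σ(cᵢ·n₁ᵢ/nᵢ), with n₁ᵢ = aᵢ+bᵢ (exposed), n₀ᵢ = cᵢ+dᵢ (unexposed), nᵢ = n₁ᵢ+n₀ᵢ.
Stratum 1 (≤ High school): n₁ = 245, n₀ = 136, n = 381; a·n₀/n = 123·136/381 = 43.9055; c·n₁/n = 51·245/381 = 32.7953
Stratum 2 (Some college): n₁ = 117, n₀ = 189, n = 306; a·n₀/n = 58·189/306 = 35.8235; c·n₁/n = 82·117/306 = 31.3529
Stratum 3 (≥ Bachelor's): n₁ = 123, n₀ = 307, n = 430; a·n₀/n = 22·307/430 = 15.7070; c·n₁/n = 40·123/430 = 11.4419
RR_MH = (43.9055 + 35.8235 + 15.7070) / (32.7953 + 31.3529 + 11.4419) = 95.4360 / 75.5901 = 1.26255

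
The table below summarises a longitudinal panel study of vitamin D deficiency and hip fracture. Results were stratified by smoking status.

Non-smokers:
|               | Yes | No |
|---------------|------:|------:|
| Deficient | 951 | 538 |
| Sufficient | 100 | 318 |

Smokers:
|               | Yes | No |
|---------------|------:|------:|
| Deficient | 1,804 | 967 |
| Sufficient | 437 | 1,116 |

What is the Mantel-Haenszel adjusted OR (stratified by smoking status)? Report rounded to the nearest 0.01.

OR_MH = Σ(aᵢdᵢ/nᵢ) / Σ(bᵢcᵢ/nᵢ), where nᵢ is the stratum total.
Stratum 1 (Non-smokers): n = 1907; a·d/n = 951·318/1907 = 158.5831; b·c/n = 538·100/1907 = 28.2119
Stratum 2 (Smokers): n = 4324; a·d/n = 1804·1116/4324 = 465.6022; b·c/n = 967·437/4324 = 97.7287
OR_MH = (158.5831 + 465.6022) / (28.2119 + 97.7287) = 624.1853 / 125.9406 = 4.95619

4.96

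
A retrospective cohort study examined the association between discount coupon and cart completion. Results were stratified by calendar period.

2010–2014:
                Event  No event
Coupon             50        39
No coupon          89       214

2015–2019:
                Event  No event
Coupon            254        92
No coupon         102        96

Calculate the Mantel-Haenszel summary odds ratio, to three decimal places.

2.763

OR_MH = Σ(aᵢdᵢ/nᵢ) / Σ(bᵢcᵢ/nᵢ), where nᵢ is the stratum total.
Stratum 1 (2010–2014): n = 392; a·d/n = 50·214/392 = 27.2959; b·c/n = 39·89/392 = 8.8546
Stratum 2 (2015–2019): n = 544; a·d/n = 254·96/544 = 44.8235; b·c/n = 92·102/544 = 17.2500
OR_MH = (27.2959 + 44.8235) / (8.8546 + 17.2500) = 72.1194 / 26.1046 = 2.76271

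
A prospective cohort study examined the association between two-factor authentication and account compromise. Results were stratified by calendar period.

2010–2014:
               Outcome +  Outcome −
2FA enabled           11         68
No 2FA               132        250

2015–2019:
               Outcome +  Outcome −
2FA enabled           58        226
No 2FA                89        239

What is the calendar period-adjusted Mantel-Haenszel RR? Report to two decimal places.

RR_MH = Σ(aᵢ·n₀ᵢ/nᵢ) / Σ(cᵢ·n₁ᵢ/nᵢ), with n₁ᵢ = aᵢ+bᵢ (exposed), n₀ᵢ = cᵢ+dᵢ (unexposed), nᵢ = n₁ᵢ+n₀ᵢ.
Stratum 1 (2010–2014): n₁ = 79, n₀ = 382, n = 461; a·n₀/n = 11·382/461 = 9.1150; c·n₁/n = 132·79/461 = 22.6204
Stratum 2 (2015–2019): n₁ = 284, n₀ = 328, n = 612; a·n₀/n = 58·328/612 = 31.0850; c·n₁/n = 89·284/612 = 41.3007
RR_MH = (9.1150 + 31.0850) / (22.6204 + 41.3007) = 40.1999 / 63.9210 = 0.62890

0.63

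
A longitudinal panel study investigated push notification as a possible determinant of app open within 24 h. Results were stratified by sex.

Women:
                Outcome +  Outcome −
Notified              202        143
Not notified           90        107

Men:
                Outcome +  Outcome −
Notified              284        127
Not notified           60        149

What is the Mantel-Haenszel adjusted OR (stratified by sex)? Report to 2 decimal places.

3.00

OR_MH = Σ(aᵢdᵢ/nᵢ) / Σ(bᵢcᵢ/nᵢ), where nᵢ is the stratum total.
Stratum 1 (Women): n = 542; a·d/n = 202·107/542 = 39.8782; b·c/n = 143·90/542 = 23.7454
Stratum 2 (Men): n = 620; a·d/n = 284·149/620 = 68.2516; b·c/n = 127·60/620 = 12.2903
OR_MH = (39.8782 + 68.2516) / (23.7454 + 12.2903) = 108.1298 / 36.0357 = 3.00063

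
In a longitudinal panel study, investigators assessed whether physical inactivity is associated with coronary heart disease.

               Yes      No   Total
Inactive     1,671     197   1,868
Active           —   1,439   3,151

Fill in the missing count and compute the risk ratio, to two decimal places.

1.65

The missing cell is in the unexposed row: 3151 − 1439 = 1712.
So a = 1671, b = 197, c = 1712, d = 1439.
RR = [a/(a+b)] / [c/(c+d)] = (1671/1868) / (1712/3151) = 0.89454/0.54332 = 1.64643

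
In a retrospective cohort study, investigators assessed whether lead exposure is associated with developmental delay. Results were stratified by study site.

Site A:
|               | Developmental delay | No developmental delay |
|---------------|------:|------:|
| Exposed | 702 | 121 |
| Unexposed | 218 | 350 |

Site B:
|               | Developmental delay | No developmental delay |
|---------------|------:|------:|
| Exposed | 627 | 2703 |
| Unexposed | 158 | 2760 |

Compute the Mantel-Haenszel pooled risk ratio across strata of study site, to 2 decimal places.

RR_MH = Σ(aᵢ·n₀ᵢ/nᵢ) / Σ(cᵢ·n₁ᵢ/nᵢ), with n₁ᵢ = aᵢ+bᵢ (exposed), n₀ᵢ = cᵢ+dᵢ (unexposed), nᵢ = n₁ᵢ+n₀ᵢ.
Stratum 1 (Site A): n₁ = 823, n₀ = 568, n = 1391; a·n₀/n = 702·568/1391 = 286.6542; c·n₁/n = 218·823/1391 = 128.9820
Stratum 2 (Site B): n₁ = 3330, n₀ = 2918, n = 6248; a·n₀/n = 627·2918/6248 = 292.8275; c·n₁/n = 158·3330/6248 = 84.2093
RR_MH = (286.6542 + 292.8275) / (128.9820 + 84.2093) = 579.4817 / 213.1914 = 2.71813

2.72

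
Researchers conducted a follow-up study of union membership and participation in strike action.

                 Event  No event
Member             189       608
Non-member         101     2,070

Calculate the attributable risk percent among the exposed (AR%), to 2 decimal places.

80.38

Cells: a = 189, b = 608, c = 101, d = 2070.
Risk in exposed = 189/797 = 0.23714; risk in unexposed = 101/2171 = 0.04652.
RR = 0.23714/0.04652 = 5.09732
AR% = (RR − 1)/RR × 100 = (5.09732 − 1)/5.09732 × 100 = 80.3818%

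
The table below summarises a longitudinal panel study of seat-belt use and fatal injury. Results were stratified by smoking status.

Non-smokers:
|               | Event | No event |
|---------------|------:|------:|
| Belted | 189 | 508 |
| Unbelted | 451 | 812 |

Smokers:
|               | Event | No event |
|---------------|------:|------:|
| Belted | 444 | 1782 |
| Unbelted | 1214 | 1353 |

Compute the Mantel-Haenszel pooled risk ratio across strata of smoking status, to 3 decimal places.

RR_MH = Σ(aᵢ·n₀ᵢ/nᵢ) / Σ(cᵢ·n₁ᵢ/nᵢ), with n₁ᵢ = aᵢ+bᵢ (exposed), n₀ᵢ = cᵢ+dᵢ (unexposed), nᵢ = n₁ᵢ+n₀ᵢ.
Stratum 1 (Non-smokers): n₁ = 697, n₀ = 1263, n = 1960; a·n₀/n = 189·1263/1960 = 121.7893; c·n₁/n = 451·697/1960 = 160.3811
Stratum 2 (Smokers): n₁ = 2226, n₀ = 2567, n = 4793; a·n₀/n = 444·2567/4793 = 237.7943; c·n₁/n = 1214·2226/4793 = 563.8147
RR_MH = (121.7893 + 237.7943) / (160.3811 + 563.8147) = 359.5836 / 724.1959 = 0.49653

0.497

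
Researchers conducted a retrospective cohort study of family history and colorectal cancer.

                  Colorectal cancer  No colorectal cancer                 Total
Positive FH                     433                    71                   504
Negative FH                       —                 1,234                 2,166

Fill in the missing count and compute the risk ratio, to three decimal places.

The missing cell is in the unexposed row: 2166 − 1234 = 932.
So a = 433, b = 71, c = 932, d = 1234.
RR = [a/(a+b)] / [c/(c+d)] = (433/504) / (932/2166) = 0.85913/0.43029 = 1.99664

1.997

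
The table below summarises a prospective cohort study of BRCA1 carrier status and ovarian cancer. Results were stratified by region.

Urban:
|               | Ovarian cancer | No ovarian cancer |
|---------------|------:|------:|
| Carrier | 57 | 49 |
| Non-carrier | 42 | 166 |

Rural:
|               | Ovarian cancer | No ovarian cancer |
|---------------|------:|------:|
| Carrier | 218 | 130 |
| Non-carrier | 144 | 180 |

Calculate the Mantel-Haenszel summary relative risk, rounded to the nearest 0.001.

RR_MH = Σ(aᵢ·n₀ᵢ/nᵢ) / Σ(cᵢ·n₁ᵢ/nᵢ), with n₁ᵢ = aᵢ+bᵢ (exposed), n₀ᵢ = cᵢ+dᵢ (unexposed), nᵢ = n₁ᵢ+n₀ᵢ.
Stratum 1 (Urban): n₁ = 106, n₀ = 208, n = 314; a·n₀/n = 57·208/314 = 37.7580; c·n₁/n = 42·106/314 = 14.1783
Stratum 2 (Rural): n₁ = 348, n₀ = 324, n = 672; a·n₀/n = 218·324/672 = 105.1071; c·n₁/n = 144·348/672 = 74.5714
RR_MH = (37.7580 + 105.1071) / (14.1783 + 74.5714) = 142.8651 / 88.7498 = 1.60975

1.610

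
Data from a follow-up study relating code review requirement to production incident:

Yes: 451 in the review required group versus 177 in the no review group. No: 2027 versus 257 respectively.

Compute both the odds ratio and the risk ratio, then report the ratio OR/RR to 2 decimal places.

From the description: a = 451, b = 2027, c = 177, d = 257.
OR = (451·257)/(2027·177) = 115907/358779 = 0.32306
Risk in exposed = 451/2478 = 0.18200; risk in unexposed = 177/434 = 0.40783; RR = 0.44626
OR/RR = 0.32306 / 0.44626 = 0.72392
The outcome is not rare, so the OR lies further from 1 than the RR.

0.72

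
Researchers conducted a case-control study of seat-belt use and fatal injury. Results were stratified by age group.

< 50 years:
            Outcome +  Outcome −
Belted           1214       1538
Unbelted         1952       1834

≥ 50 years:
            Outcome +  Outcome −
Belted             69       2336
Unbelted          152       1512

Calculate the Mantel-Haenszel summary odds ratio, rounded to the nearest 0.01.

0.67

OR_MH = Σ(aᵢdᵢ/nᵢ) / Σ(bᵢcᵢ/nᵢ), where nᵢ is the stratum total.
Stratum 1 (< 50 years): n = 6538; a·d/n = 1214·1834/6538 = 340.5439; b·c/n = 1538·1952/6538 = 459.1887
Stratum 2 (≥ 50 years): n = 4069; a·d/n = 69·1512/4069 = 25.6397; b·c/n = 2336·152/4069 = 87.2627
OR_MH = (340.5439 + 25.6397) / (459.1887 + 87.2627) = 366.1836 / 546.4515 = 0.67011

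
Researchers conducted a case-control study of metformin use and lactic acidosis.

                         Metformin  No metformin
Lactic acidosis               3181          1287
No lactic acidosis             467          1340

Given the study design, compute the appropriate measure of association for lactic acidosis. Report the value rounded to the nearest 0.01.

Reading the table with exposure as columns: a = 3181 (Metformin, case), b = 467 (Metformin, non-case), c = 1287 (No metformin, case), d = 1340.
This is a case-control study: participants were sampled on outcome status, so risks in the source population cannot be estimated directly — relative risk is not valid here. The odds ratio is the appropriate measure.
OR = (a·d)/(b·c) = (3181 × 1340) / (467 × 1287) = 4262540 / 601029 = 7.09207

7.09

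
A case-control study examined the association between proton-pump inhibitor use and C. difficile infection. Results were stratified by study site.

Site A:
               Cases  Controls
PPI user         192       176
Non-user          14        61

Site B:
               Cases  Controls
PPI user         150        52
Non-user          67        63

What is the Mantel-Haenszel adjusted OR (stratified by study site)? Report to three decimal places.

OR_MH = Σ(aᵢdᵢ/nᵢ) / Σ(bᵢcᵢ/nᵢ), where nᵢ is the stratum total.
Stratum 1 (Site A): n = 443; a·d/n = 192·61/443 = 26.4379; b·c/n = 176·14/443 = 5.5621
Stratum 2 (Site B): n = 332; a·d/n = 150·63/332 = 28.4639; b·c/n = 52·67/332 = 10.4940
OR_MH = (26.4379 + 28.4639) / (5.5621 + 10.4940) = 54.9018 / 16.0561 = 3.41938

3.419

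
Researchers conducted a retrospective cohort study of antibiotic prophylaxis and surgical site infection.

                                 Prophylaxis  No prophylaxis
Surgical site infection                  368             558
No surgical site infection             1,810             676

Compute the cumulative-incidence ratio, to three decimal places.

0.374

Reading the table with exposure as columns: a = 368 (Prophylaxis, case), b = 1810 (Prophylaxis, non-case), c = 558 (No prophylaxis, case), d = 676.
Risk in exposed = 368/2178 = 0.16896; risk in unexposed = 558/1234 = 0.45219.
RR = 0.16896 / 0.45219 = 0.37366
The risk is 63% lower among the exposed than among the unexposed.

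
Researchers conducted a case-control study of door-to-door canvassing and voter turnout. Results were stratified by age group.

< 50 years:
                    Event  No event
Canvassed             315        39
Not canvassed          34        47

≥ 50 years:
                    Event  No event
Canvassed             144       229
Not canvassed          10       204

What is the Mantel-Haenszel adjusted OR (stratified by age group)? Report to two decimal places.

12.10

OR_MH = Σ(aᵢdᵢ/nᵢ) / Σ(bᵢcᵢ/nᵢ), where nᵢ is the stratum total.
Stratum 1 (< 50 years): n = 435; a·d/n = 315·47/435 = 34.0345; b·c/n = 39·34/435 = 3.0483
Stratum 2 (≥ 50 years): n = 587; a·d/n = 144·204/587 = 50.0443; b·c/n = 229·10/587 = 3.9012
OR_MH = (34.0345 + 50.0443) / (3.0483 + 3.9012) = 84.0788 / 6.9495 = 12.09859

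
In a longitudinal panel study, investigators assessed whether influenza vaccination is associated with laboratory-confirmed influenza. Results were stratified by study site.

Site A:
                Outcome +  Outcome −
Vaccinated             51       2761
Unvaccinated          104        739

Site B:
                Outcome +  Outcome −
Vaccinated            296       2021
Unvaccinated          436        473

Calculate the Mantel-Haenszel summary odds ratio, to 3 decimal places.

OR_MH = Σ(aᵢdᵢ/nᵢ) / Σ(bᵢcᵢ/nᵢ), where nᵢ is the stratum total.
Stratum 1 (Site A): n = 3655; a·d/n = 51·739/3655 = 10.3116; b·c/n = 2761·104/3655 = 78.5620
Stratum 2 (Site B): n = 3226; a·d/n = 296·473/3226 = 43.3999; b·c/n = 2021·436/3226 = 273.1420
OR_MH = (10.3116 + 43.3999) / (78.5620 + 273.1420) = 53.7115 / 351.7039 = 0.15272

0.153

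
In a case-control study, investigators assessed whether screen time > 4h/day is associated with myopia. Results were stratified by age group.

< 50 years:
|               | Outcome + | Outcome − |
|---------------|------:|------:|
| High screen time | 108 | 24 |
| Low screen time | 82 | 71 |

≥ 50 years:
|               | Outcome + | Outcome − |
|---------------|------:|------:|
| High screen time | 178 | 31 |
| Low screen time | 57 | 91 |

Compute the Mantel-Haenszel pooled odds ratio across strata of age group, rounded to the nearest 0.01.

OR_MH = Σ(aᵢdᵢ/nᵢ) / Σ(bᵢcᵢ/nᵢ), where nᵢ is the stratum total.
Stratum 1 (< 50 years): n = 285; a·d/n = 108·71/285 = 26.9053; b·c/n = 24·82/285 = 6.9053
Stratum 2 (≥ 50 years): n = 357; a·d/n = 178·91/357 = 45.3725; b·c/n = 31·57/357 = 4.9496
OR_MH = (26.9053 + 45.3725) / (6.9053 + 4.9496) = 72.2778 / 11.8548 = 6.09690

6.10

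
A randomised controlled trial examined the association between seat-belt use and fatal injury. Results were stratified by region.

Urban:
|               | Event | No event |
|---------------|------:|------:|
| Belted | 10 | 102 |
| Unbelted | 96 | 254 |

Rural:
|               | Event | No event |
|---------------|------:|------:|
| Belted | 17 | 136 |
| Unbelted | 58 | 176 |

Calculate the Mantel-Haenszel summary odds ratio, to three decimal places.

0.318

OR_MH = Σ(aᵢdᵢ/nᵢ) / Σ(bᵢcᵢ/nᵢ), where nᵢ is the stratum total.
Stratum 1 (Urban): n = 462; a·d/n = 10·254/462 = 5.4978; b·c/n = 102·96/462 = 21.1948
Stratum 2 (Rural): n = 387; a·d/n = 17·176/387 = 7.7313; b·c/n = 136·58/387 = 20.3824
OR_MH = (5.4978 + 7.7313) / (21.1948 + 20.3824) = 13.2291 / 41.5772 = 0.31818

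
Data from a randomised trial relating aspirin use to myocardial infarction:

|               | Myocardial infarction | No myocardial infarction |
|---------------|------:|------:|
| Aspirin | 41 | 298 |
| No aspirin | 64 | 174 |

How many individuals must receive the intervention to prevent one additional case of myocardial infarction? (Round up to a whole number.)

7

Risk in treated group = 41/339 = 0.12094; risk in control = 64/238 = 0.26891.
Absolute risk reduction = 0.26891 − 0.12094 = 0.14796
NNT = 1 / ARR = 1 / 0.14796 = 6.758 → round up → 7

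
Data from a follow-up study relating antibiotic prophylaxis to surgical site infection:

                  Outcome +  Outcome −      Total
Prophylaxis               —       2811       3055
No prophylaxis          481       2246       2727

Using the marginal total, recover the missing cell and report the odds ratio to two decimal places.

The missing cell is in the exposed row: 3055 − 2811 = 244.
So a = 244, b = 2811, c = 481, d = 2246.
OR = (a·d)/(b·c) = (244 × 2246) / (2811 × 481) = 548024 / 1352091 = 0.40532

0.41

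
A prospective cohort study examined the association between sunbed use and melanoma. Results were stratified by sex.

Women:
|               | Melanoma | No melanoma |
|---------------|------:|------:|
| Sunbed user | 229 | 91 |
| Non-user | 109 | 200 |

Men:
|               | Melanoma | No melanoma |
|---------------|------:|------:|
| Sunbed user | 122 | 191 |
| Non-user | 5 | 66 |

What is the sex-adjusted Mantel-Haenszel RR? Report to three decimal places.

2.269

RR_MH = Σ(aᵢ·n₀ᵢ/nᵢ) / Σ(cᵢ·n₁ᵢ/nᵢ), with n₁ᵢ = aᵢ+bᵢ (exposed), n₀ᵢ = cᵢ+dᵢ (unexposed), nᵢ = n₁ᵢ+n₀ᵢ.
Stratum 1 (Women): n₁ = 320, n₀ = 309, n = 629; a·n₀/n = 229·309/629 = 112.4976; c·n₁/n = 109·320/629 = 55.4531
Stratum 2 (Men): n₁ = 313, n₀ = 71, n = 384; a·n₀/n = 122·71/384 = 22.5573; c·n₁/n = 5·313/384 = 4.0755
RR_MH = (112.4976 + 22.5573) / (55.4531 + 4.0755) = 135.0549 / 59.5286 = 2.26874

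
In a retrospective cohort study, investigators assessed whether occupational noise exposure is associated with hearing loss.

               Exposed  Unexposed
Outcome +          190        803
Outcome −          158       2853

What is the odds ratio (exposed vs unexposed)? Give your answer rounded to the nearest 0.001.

4.273

Reading the table with exposure as columns: a = 190 (Exposed, case), b = 158 (Exposed, non-case), c = 803 (Unexposed, case), d = 2853.
OR = (a·d)/(b·c) = (190 × 2853) / (158 × 803) = 542070 / 126874 = 4.27251
The odds of hearing loss are about 4.27 times as high in the exposed group.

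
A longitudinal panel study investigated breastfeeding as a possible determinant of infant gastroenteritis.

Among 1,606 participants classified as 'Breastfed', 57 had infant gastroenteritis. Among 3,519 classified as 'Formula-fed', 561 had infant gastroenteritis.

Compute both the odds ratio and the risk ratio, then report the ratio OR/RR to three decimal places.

0.872

From the description: a = 57, b = 1549, c = 561, d = 2958.
OR = (57·2958)/(1549·561) = 168606/868989 = 0.19403
Risk in exposed = 57/1606 = 0.03549; risk in unexposed = 561/3519 = 0.15942; RR = 0.22263
OR/RR = 0.19403 / 0.22263 = 0.87151
The outcome is not rare, so the OR lies further from 1 than the RR.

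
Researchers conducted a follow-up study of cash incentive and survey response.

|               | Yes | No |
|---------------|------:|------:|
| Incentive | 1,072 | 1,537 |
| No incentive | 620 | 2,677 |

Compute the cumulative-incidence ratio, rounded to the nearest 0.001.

2.185

Cells: a = 1072, b = 1537, c = 620, d = 2677.
Risk in exposed = 1072/2609 = 0.41089; risk in unexposed = 620/3297 = 0.18805.
RR = 0.41089 / 0.18805 = 2.18498
The risk among the exposed is 2.18 times that among the unexposed.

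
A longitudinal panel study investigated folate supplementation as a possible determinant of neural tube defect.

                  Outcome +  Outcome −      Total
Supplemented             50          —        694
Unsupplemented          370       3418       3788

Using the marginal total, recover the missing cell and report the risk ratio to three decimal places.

The missing cell is in the exposed row: 694 − 50 = 644.
So a = 50, b = 644, c = 370, d = 3418.
RR = [a/(a+b)] / [c/(c+d)] = (50/694) / (370/3788) = 0.07205/0.09768 = 0.73760

0.738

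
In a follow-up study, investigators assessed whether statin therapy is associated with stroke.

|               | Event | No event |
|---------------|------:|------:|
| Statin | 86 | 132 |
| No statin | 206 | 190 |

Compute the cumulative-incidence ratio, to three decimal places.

Cells: a = 86, b = 132, c = 206, d = 190.
Risk in exposed = 86/218 = 0.39450; risk in unexposed = 206/396 = 0.52020.
RR = 0.39450 / 0.52020 = 0.75835
The risk is 24% lower among the exposed than among the unexposed.

0.758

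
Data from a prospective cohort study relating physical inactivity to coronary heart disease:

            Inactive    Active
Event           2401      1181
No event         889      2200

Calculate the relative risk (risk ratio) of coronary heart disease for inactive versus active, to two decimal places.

Reading the table with exposure as columns: a = 2401 (Inactive, case), b = 889 (Inactive, non-case), c = 1181 (Active, case), d = 2200.
Risk in exposed = 2401/3290 = 0.72979; risk in unexposed = 1181/3381 = 0.34930.
RR = 0.72979 / 0.34930 = 2.08926
The risk among the exposed is 2.09 times that among the unexposed.

2.09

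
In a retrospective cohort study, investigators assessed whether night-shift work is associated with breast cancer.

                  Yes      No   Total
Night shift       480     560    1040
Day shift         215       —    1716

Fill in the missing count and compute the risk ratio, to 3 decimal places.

3.684

The missing cell is in the unexposed row: 1716 − 215 = 1501.
So a = 480, b = 560, c = 215, d = 1501.
RR = [a/(a+b)] / [c/(c+d)] = (480/1040) / (215/1716) = 0.46154/0.12529 = 3.68372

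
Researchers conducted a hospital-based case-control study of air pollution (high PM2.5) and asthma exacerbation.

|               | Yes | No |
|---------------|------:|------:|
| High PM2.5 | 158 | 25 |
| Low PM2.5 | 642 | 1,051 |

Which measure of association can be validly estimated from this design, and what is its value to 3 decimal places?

Cells: a = 158, b = 25, c = 642, d = 1051.
This is a hospital-based case-control study: participants were sampled on outcome status, so risks in the source population cannot be estimated directly — relative risk is not valid here. The odds ratio is the appropriate measure.
OR = (a·d)/(b·c) = (158 × 1051) / (25 × 642) = 166058 / 16050 = 10.34629

10.346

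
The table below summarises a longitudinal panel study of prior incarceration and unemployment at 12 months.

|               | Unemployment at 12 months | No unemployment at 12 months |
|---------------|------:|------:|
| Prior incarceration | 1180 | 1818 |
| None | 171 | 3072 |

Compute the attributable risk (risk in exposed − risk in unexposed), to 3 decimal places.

0.341

Cells: a = 1180, b = 1818, c = 171, d = 3072.
Risk in exposed = 1180/2998 = 0.393596; risk in unexposed = 171/3243 = 0.052729.
Risk difference = 0.393596 − 0.052729 = 0.340867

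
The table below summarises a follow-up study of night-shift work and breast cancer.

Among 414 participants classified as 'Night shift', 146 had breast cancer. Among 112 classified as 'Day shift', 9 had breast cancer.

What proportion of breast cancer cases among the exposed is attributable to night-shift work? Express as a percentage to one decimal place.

From the description: a = 146, b = 268, c = 9, d = 103.
Risk in exposed = 146/414 = 0.35266; risk in unexposed = 9/112 = 0.08036.
RR = 0.35266/0.08036 = 4.38862
AR% = (RR − 1)/RR × 100 = (4.38862 − 1)/4.38862 × 100 = 77.2138%

77.2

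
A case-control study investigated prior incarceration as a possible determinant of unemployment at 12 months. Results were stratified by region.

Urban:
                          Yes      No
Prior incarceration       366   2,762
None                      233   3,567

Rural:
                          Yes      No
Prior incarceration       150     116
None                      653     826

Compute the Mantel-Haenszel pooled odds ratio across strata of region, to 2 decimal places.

1.90

OR_MH = Σ(aᵢdᵢ/nᵢ) / Σ(bᵢcᵢ/nᵢ), where nᵢ is the stratum total.
Stratum 1 (Urban): n = 6928; a·d/n = 366·3567/6928 = 188.4414; b·c/n = 2762·233/6928 = 92.8906
Stratum 2 (Rural): n = 1745; a·d/n = 150·826/1745 = 71.0029; b·c/n = 116·653/1745 = 43.4086
OR_MH = (188.4414 + 71.0029) / (92.8906 + 43.4086) = 259.4443 / 136.2992 = 1.90349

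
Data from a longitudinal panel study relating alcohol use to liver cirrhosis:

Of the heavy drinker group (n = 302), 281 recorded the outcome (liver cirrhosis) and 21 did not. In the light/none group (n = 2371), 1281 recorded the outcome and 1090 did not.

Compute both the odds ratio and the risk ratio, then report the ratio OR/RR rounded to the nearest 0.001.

From the description: a = 281, b = 21, c = 1281, d = 1090.
OR = (281·1090)/(21·1281) = 306290/26901 = 11.38582
Risk in exposed = 281/302 = 0.93046; risk in unexposed = 1281/2371 = 0.54028; RR = 1.72219
OR/RR = 11.38582 / 1.72219 = 6.61123
The outcome is not rare, so the OR lies further from 1 than the RR.

6.611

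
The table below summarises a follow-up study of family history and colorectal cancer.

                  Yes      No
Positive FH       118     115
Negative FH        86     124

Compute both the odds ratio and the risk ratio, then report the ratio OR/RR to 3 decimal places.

Cells: a = 118, b = 115, c = 86, d = 124.
OR = (118·124)/(115·86) = 14632/9890 = 1.47947
Risk in exposed = 118/233 = 0.50644; risk in unexposed = 86/210 = 0.40952; RR = 1.23665
OR/RR = 1.47947 / 1.23665 = 1.19636
The outcome is not rare, so the OR lies further from 1 than the RR.

1.196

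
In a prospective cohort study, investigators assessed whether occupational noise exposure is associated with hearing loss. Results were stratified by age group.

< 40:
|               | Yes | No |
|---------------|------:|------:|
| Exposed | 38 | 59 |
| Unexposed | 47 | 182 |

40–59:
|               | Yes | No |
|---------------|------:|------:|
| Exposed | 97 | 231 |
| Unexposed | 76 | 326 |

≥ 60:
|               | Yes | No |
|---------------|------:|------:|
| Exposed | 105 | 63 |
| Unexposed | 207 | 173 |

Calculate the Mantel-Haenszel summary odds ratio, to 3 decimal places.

1.733

OR_MH = Σ(aᵢdᵢ/nᵢ) / Σ(bᵢcᵢ/nᵢ), where nᵢ is the stratum total.
Stratum 1 (< 40): n = 326; a·d/n = 38·182/326 = 21.2147; b·c/n = 59·47/326 = 8.5061
Stratum 2 (40–59): n = 730; a·d/n = 97·326/730 = 43.3178; b·c/n = 231·76/730 = 24.0493
Stratum 3 (≥ 60): n = 548; a·d/n = 105·173/548 = 33.1478; b·c/n = 63·207/548 = 23.7974
OR_MH = (21.2147 + 43.3178 + 33.1478) / (8.5061 + 24.0493 + 23.7974) = 97.6803 / 56.3529 = 1.73337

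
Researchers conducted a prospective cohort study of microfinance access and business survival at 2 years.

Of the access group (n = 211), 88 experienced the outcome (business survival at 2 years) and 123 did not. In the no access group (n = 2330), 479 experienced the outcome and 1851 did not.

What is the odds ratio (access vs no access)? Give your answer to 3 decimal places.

2.765

From the description: a = 88, b = 123, c = 479, d = 1851.
OR = (a·d)/(b·c) = (88 × 1851) / (123 × 479) = 162888 / 58917 = 2.76470
The odds of business survival at 2 years are about 2.76 times as high in the access group.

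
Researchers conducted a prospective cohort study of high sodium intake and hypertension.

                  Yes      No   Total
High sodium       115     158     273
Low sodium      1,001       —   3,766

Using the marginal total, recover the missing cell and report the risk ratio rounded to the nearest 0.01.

1.58

The missing cell is in the unexposed row: 3766 − 1001 = 2765.
So a = 115, b = 158, c = 1001, d = 2765.
RR = [a/(a+b)] / [c/(c+d)] = (115/273) / (1001/3766) = 0.42125/0.26580 = 1.58483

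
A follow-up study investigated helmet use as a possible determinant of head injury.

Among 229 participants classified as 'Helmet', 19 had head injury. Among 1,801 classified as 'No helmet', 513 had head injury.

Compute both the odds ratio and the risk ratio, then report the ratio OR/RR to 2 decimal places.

From the description: a = 19, b = 210, c = 513, d = 1288.
OR = (19·1288)/(210·513) = 24472/107730 = 0.22716
Risk in exposed = 19/229 = 0.08297; risk in unexposed = 513/1801 = 0.28484; RR = 0.29128
OR/RR = 0.22716 / 0.29128 = 0.77986
The outcome is not rare, so the OR lies further from 1 than the RR.

0.78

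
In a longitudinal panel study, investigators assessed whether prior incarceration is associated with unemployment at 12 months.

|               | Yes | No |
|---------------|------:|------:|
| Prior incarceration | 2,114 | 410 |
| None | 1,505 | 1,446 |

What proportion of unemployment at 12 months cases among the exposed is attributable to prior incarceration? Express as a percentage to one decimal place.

Cells: a = 2114, b = 410, c = 1505, d = 1446.
Risk in exposed = 2114/2524 = 0.83756; risk in unexposed = 1505/2951 = 0.51000.
RR = 0.83756/0.51000 = 1.64228
AR% = (RR − 1)/RR × 100 = (1.64228 − 1)/1.64228 × 100 = 39.1092%

39.1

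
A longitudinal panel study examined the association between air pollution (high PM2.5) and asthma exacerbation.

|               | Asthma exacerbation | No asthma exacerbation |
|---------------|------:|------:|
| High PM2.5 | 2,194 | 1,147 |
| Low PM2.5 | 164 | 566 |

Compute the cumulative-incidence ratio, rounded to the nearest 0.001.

Cells: a = 2194, b = 1147, c = 164, d = 566.
Risk in exposed = 2194/3341 = 0.65669; risk in unexposed = 164/730 = 0.22466.
RR = 0.65669 / 0.22466 = 2.92307
The risk among the exposed is 2.92 times that among the unexposed.

2.923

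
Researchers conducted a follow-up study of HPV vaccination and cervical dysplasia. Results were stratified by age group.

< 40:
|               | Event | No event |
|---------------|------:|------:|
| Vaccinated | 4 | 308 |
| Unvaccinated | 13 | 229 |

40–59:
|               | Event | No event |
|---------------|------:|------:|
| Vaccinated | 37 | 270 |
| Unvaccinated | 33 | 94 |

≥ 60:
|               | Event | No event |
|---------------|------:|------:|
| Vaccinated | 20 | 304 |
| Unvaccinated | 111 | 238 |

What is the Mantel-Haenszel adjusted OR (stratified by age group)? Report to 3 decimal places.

OR_MH = Σ(aᵢdᵢ/nᵢ) / Σ(bᵢcᵢ/nᵢ), where nᵢ is the stratum total.
Stratum 1 (< 40): n = 554; a·d/n = 4·229/554 = 1.6534; b·c/n = 308·13/554 = 7.2274
Stratum 2 (40–59): n = 434; a·d/n = 37·94/434 = 8.0138; b·c/n = 270·33/434 = 20.5300
Stratum 3 (≥ 60): n = 673; a·d/n = 20·238/673 = 7.0728; b·c/n = 304·111/673 = 50.1397
OR_MH = (1.6534 + 8.0138 + 7.0728) / (7.2274 + 20.5300 + 50.1397) = 16.7401 / 77.8971 = 0.21490

0.215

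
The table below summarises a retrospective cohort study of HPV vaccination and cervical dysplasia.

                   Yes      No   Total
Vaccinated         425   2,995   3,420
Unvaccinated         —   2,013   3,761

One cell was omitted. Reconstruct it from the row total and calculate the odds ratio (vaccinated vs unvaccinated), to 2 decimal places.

The missing cell is in the unexposed row: 3761 − 2013 = 1748.
So a = 425, b = 2995, c = 1748, d = 2013.
OR = (a·d)/(b·c) = (425 × 2013) / (2995 × 1748) = 855525 / 5235260 = 0.16342

0.16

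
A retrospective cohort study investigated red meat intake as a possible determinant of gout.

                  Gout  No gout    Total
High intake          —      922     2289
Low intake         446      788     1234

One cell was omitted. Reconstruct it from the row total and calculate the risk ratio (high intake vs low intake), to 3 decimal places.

1.652

The missing cell is in the exposed row: 2289 − 922 = 1367.
So a = 1367, b = 922, c = 446, d = 788.
RR = [a/(a+b)] / [c/(c+d)] = (1367/2289) / (446/1234) = 0.59720/0.36143 = 1.65235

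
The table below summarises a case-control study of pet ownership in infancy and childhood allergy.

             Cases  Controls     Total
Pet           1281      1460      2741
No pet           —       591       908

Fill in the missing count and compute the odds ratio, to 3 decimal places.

The missing cell is in the unexposed row: 908 − 591 = 317.
So a = 1281, b = 1460, c = 317, d = 591.
OR = (a·d)/(b·c) = (1281 × 591) / (1460 × 317) = 757071 / 462820 = 1.63578

1.636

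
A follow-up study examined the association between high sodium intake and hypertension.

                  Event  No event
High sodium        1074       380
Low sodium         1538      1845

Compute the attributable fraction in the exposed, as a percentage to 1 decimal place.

38.5

Cells: a = 1074, b = 380, c = 1538, d = 1845.
Risk in exposed = 1074/1454 = 0.73865; risk in unexposed = 1538/3383 = 0.45463.
RR = 0.73865/0.45463 = 1.62475
AR% = (RR − 1)/RR × 100 = (1.62475 − 1)/1.62475 × 100 = 38.4519%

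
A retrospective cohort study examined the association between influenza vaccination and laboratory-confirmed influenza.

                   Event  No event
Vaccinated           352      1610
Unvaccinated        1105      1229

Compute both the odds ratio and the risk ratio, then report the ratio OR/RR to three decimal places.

0.642

Cells: a = 352, b = 1610, c = 1105, d = 1229.
OR = (352·1229)/(1610·1105) = 432608/1779050 = 0.24317
Risk in exposed = 352/1962 = 0.17941; risk in unexposed = 1105/2334 = 0.47344; RR = 0.37895
OR/RR = 0.24317 / 0.37895 = 0.64169
The outcome is not rare, so the OR lies further from 1 than the RR.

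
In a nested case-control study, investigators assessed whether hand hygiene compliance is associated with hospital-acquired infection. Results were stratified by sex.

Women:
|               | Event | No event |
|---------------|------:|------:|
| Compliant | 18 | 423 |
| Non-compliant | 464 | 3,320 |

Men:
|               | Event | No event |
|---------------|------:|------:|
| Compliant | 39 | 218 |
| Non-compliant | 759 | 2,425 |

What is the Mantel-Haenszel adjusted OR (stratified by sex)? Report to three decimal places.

OR_MH = Σ(aᵢdᵢ/nᵢ) / Σ(bᵢcᵢ/nᵢ), where nᵢ is the stratum total.
Stratum 1 (Women): n = 4225; a·d/n = 18·3320/4225 = 14.1444; b·c/n = 423·464/4225 = 46.4549
Stratum 2 (Men): n = 3441; a·d/n = 39·2425/3441 = 27.4847; b·c/n = 218·759/3441 = 48.0854
OR_MH = (14.1444 + 27.4847) / (46.4549 + 48.0854) = 41.6291 / 94.5404 = 0.44033

0.440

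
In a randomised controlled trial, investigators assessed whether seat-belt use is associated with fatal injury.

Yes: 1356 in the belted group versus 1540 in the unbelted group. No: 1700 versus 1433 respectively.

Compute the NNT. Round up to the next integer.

14

Risk in treated group = 1356/3056 = 0.44372; risk in control = 1540/2973 = 0.51800.
Absolute risk reduction = 0.51800 − 0.44372 = 0.07428
NNT = 1 / ARR = 1 / 0.07428 = 13.463 → round up → 14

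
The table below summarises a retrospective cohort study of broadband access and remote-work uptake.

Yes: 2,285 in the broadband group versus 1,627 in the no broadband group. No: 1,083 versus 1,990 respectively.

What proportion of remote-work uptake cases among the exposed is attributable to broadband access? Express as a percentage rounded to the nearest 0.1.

From the description: a = 2285, b = 1083, c = 1627, d = 1990.
Risk in exposed = 2285/3368 = 0.67844; risk in unexposed = 1627/3617 = 0.44982.
RR = 0.67844/0.44982 = 1.50826
AR% = (RR − 1)/RR × 100 = (1.50826 − 1)/1.50826 × 100 = 33.6983%

33.7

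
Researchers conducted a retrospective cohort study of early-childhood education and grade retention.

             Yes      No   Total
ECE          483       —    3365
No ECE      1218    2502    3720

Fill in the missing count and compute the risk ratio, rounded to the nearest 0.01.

0.44

The missing cell is in the exposed row: 3365 − 483 = 2882.
So a = 483, b = 2882, c = 1218, d = 2502.
RR = [a/(a+b)] / [c/(c+d)] = (483/3365) / (1218/3720) = 0.14354/0.32742 = 0.43839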